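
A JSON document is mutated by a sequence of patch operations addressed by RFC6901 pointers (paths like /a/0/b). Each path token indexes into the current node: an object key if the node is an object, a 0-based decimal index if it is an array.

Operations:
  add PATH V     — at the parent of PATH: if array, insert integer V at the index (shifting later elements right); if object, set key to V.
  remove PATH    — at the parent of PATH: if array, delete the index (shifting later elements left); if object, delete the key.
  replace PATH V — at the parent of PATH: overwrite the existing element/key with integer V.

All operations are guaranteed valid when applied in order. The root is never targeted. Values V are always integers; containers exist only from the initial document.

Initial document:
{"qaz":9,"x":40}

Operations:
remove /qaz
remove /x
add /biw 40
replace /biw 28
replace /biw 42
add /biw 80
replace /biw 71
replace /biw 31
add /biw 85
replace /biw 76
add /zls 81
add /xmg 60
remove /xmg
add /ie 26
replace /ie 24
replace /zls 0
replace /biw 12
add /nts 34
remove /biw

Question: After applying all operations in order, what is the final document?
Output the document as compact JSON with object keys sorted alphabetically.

After op 1 (remove /qaz): {"x":40}
After op 2 (remove /x): {}
After op 3 (add /biw 40): {"biw":40}
After op 4 (replace /biw 28): {"biw":28}
After op 5 (replace /biw 42): {"biw":42}
After op 6 (add /biw 80): {"biw":80}
After op 7 (replace /biw 71): {"biw":71}
After op 8 (replace /biw 31): {"biw":31}
After op 9 (add /biw 85): {"biw":85}
After op 10 (replace /biw 76): {"biw":76}
After op 11 (add /zls 81): {"biw":76,"zls":81}
After op 12 (add /xmg 60): {"biw":76,"xmg":60,"zls":81}
After op 13 (remove /xmg): {"biw":76,"zls":81}
After op 14 (add /ie 26): {"biw":76,"ie":26,"zls":81}
After op 15 (replace /ie 24): {"biw":76,"ie":24,"zls":81}
After op 16 (replace /zls 0): {"biw":76,"ie":24,"zls":0}
After op 17 (replace /biw 12): {"biw":12,"ie":24,"zls":0}
After op 18 (add /nts 34): {"biw":12,"ie":24,"nts":34,"zls":0}
After op 19 (remove /biw): {"ie":24,"nts":34,"zls":0}

Answer: {"ie":24,"nts":34,"zls":0}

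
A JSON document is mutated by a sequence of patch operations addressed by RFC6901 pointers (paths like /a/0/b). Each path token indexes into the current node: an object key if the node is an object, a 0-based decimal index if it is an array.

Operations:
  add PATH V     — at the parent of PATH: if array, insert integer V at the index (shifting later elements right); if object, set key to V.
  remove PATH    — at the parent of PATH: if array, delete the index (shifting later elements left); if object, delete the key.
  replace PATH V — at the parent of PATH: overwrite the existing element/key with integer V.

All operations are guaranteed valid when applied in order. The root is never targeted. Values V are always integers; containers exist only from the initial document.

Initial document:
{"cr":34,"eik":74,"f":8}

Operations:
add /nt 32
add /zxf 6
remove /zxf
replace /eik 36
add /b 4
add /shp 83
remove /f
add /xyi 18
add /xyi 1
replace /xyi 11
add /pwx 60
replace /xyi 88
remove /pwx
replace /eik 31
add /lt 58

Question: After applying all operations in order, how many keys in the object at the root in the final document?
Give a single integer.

After op 1 (add /nt 32): {"cr":34,"eik":74,"f":8,"nt":32}
After op 2 (add /zxf 6): {"cr":34,"eik":74,"f":8,"nt":32,"zxf":6}
After op 3 (remove /zxf): {"cr":34,"eik":74,"f":8,"nt":32}
After op 4 (replace /eik 36): {"cr":34,"eik":36,"f":8,"nt":32}
After op 5 (add /b 4): {"b":4,"cr":34,"eik":36,"f":8,"nt":32}
After op 6 (add /shp 83): {"b":4,"cr":34,"eik":36,"f":8,"nt":32,"shp":83}
After op 7 (remove /f): {"b":4,"cr":34,"eik":36,"nt":32,"shp":83}
After op 8 (add /xyi 18): {"b":4,"cr":34,"eik":36,"nt":32,"shp":83,"xyi":18}
After op 9 (add /xyi 1): {"b":4,"cr":34,"eik":36,"nt":32,"shp":83,"xyi":1}
After op 10 (replace /xyi 11): {"b":4,"cr":34,"eik":36,"nt":32,"shp":83,"xyi":11}
After op 11 (add /pwx 60): {"b":4,"cr":34,"eik":36,"nt":32,"pwx":60,"shp":83,"xyi":11}
After op 12 (replace /xyi 88): {"b":4,"cr":34,"eik":36,"nt":32,"pwx":60,"shp":83,"xyi":88}
After op 13 (remove /pwx): {"b":4,"cr":34,"eik":36,"nt":32,"shp":83,"xyi":88}
After op 14 (replace /eik 31): {"b":4,"cr":34,"eik":31,"nt":32,"shp":83,"xyi":88}
After op 15 (add /lt 58): {"b":4,"cr":34,"eik":31,"lt":58,"nt":32,"shp":83,"xyi":88}
Size at the root: 7

Answer: 7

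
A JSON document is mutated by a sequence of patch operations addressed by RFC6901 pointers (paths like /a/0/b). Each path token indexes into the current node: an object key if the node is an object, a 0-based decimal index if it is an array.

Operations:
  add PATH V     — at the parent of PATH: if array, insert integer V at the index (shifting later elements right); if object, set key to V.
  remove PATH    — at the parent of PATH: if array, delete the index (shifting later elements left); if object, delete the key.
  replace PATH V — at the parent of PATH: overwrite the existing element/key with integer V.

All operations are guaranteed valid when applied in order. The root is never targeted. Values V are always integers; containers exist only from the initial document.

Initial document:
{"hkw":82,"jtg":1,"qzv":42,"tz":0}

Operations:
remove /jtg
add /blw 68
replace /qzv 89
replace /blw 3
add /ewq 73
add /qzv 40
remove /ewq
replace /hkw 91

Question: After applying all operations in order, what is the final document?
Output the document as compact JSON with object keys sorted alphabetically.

Answer: {"blw":3,"hkw":91,"qzv":40,"tz":0}

Derivation:
After op 1 (remove /jtg): {"hkw":82,"qzv":42,"tz":0}
After op 2 (add /blw 68): {"blw":68,"hkw":82,"qzv":42,"tz":0}
After op 3 (replace /qzv 89): {"blw":68,"hkw":82,"qzv":89,"tz":0}
After op 4 (replace /blw 3): {"blw":3,"hkw":82,"qzv":89,"tz":0}
After op 5 (add /ewq 73): {"blw":3,"ewq":73,"hkw":82,"qzv":89,"tz":0}
After op 6 (add /qzv 40): {"blw":3,"ewq":73,"hkw":82,"qzv":40,"tz":0}
After op 7 (remove /ewq): {"blw":3,"hkw":82,"qzv":40,"tz":0}
After op 8 (replace /hkw 91): {"blw":3,"hkw":91,"qzv":40,"tz":0}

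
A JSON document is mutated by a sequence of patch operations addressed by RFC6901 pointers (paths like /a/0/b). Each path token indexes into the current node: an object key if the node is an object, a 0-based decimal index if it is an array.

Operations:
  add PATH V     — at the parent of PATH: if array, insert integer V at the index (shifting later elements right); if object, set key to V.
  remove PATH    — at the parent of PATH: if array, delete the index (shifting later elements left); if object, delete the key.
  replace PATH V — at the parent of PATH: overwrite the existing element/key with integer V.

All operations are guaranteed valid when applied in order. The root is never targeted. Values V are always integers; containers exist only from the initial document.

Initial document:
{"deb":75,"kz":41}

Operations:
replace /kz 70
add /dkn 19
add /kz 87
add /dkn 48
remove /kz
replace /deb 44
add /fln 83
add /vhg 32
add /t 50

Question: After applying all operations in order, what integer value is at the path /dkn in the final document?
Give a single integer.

After op 1 (replace /kz 70): {"deb":75,"kz":70}
After op 2 (add /dkn 19): {"deb":75,"dkn":19,"kz":70}
After op 3 (add /kz 87): {"deb":75,"dkn":19,"kz":87}
After op 4 (add /dkn 48): {"deb":75,"dkn":48,"kz":87}
After op 5 (remove /kz): {"deb":75,"dkn":48}
After op 6 (replace /deb 44): {"deb":44,"dkn":48}
After op 7 (add /fln 83): {"deb":44,"dkn":48,"fln":83}
After op 8 (add /vhg 32): {"deb":44,"dkn":48,"fln":83,"vhg":32}
After op 9 (add /t 50): {"deb":44,"dkn":48,"fln":83,"t":50,"vhg":32}
Value at /dkn: 48

Answer: 48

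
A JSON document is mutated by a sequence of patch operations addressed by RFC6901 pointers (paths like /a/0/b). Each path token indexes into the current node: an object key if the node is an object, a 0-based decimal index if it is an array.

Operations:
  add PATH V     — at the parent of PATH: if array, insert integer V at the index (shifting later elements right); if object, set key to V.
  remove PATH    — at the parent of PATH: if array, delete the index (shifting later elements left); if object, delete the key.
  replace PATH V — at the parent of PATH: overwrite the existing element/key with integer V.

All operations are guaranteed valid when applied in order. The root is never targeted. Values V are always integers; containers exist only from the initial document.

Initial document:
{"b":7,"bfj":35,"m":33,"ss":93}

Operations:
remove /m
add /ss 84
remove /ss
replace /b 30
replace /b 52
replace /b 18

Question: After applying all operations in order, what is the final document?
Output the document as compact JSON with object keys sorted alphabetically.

Answer: {"b":18,"bfj":35}

Derivation:
After op 1 (remove /m): {"b":7,"bfj":35,"ss":93}
After op 2 (add /ss 84): {"b":7,"bfj":35,"ss":84}
After op 3 (remove /ss): {"b":7,"bfj":35}
After op 4 (replace /b 30): {"b":30,"bfj":35}
After op 5 (replace /b 52): {"b":52,"bfj":35}
After op 6 (replace /b 18): {"b":18,"bfj":35}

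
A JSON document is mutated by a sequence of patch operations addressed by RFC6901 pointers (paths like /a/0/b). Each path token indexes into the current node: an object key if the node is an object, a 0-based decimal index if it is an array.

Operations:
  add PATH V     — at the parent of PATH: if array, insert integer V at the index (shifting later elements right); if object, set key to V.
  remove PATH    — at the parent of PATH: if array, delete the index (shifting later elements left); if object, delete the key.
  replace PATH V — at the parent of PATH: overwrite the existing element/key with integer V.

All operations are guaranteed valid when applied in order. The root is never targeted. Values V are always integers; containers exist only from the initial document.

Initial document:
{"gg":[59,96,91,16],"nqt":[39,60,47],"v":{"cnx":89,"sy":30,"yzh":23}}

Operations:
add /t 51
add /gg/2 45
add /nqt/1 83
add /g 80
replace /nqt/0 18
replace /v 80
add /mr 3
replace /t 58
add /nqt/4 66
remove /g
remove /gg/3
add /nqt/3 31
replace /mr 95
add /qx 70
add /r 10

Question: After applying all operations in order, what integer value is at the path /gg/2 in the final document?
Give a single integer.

After op 1 (add /t 51): {"gg":[59,96,91,16],"nqt":[39,60,47],"t":51,"v":{"cnx":89,"sy":30,"yzh":23}}
After op 2 (add /gg/2 45): {"gg":[59,96,45,91,16],"nqt":[39,60,47],"t":51,"v":{"cnx":89,"sy":30,"yzh":23}}
After op 3 (add /nqt/1 83): {"gg":[59,96,45,91,16],"nqt":[39,83,60,47],"t":51,"v":{"cnx":89,"sy":30,"yzh":23}}
After op 4 (add /g 80): {"g":80,"gg":[59,96,45,91,16],"nqt":[39,83,60,47],"t":51,"v":{"cnx":89,"sy":30,"yzh":23}}
After op 5 (replace /nqt/0 18): {"g":80,"gg":[59,96,45,91,16],"nqt":[18,83,60,47],"t":51,"v":{"cnx":89,"sy":30,"yzh":23}}
After op 6 (replace /v 80): {"g":80,"gg":[59,96,45,91,16],"nqt":[18,83,60,47],"t":51,"v":80}
After op 7 (add /mr 3): {"g":80,"gg":[59,96,45,91,16],"mr":3,"nqt":[18,83,60,47],"t":51,"v":80}
After op 8 (replace /t 58): {"g":80,"gg":[59,96,45,91,16],"mr":3,"nqt":[18,83,60,47],"t":58,"v":80}
After op 9 (add /nqt/4 66): {"g":80,"gg":[59,96,45,91,16],"mr":3,"nqt":[18,83,60,47,66],"t":58,"v":80}
After op 10 (remove /g): {"gg":[59,96,45,91,16],"mr":3,"nqt":[18,83,60,47,66],"t":58,"v":80}
After op 11 (remove /gg/3): {"gg":[59,96,45,16],"mr":3,"nqt":[18,83,60,47,66],"t":58,"v":80}
After op 12 (add /nqt/3 31): {"gg":[59,96,45,16],"mr":3,"nqt":[18,83,60,31,47,66],"t":58,"v":80}
After op 13 (replace /mr 95): {"gg":[59,96,45,16],"mr":95,"nqt":[18,83,60,31,47,66],"t":58,"v":80}
After op 14 (add /qx 70): {"gg":[59,96,45,16],"mr":95,"nqt":[18,83,60,31,47,66],"qx":70,"t":58,"v":80}
After op 15 (add /r 10): {"gg":[59,96,45,16],"mr":95,"nqt":[18,83,60,31,47,66],"qx":70,"r":10,"t":58,"v":80}
Value at /gg/2: 45

Answer: 45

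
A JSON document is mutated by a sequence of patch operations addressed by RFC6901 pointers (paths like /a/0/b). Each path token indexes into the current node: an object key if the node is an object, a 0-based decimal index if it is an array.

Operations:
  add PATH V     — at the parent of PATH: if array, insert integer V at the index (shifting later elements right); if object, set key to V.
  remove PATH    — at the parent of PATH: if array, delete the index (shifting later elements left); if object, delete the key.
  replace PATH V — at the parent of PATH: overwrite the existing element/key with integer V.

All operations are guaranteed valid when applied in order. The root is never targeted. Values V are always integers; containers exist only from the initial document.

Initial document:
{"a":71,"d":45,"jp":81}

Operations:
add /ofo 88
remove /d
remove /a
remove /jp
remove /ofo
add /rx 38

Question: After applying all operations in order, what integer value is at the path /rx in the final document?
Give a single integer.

After op 1 (add /ofo 88): {"a":71,"d":45,"jp":81,"ofo":88}
After op 2 (remove /d): {"a":71,"jp":81,"ofo":88}
After op 3 (remove /a): {"jp":81,"ofo":88}
After op 4 (remove /jp): {"ofo":88}
After op 5 (remove /ofo): {}
After op 6 (add /rx 38): {"rx":38}
Value at /rx: 38

Answer: 38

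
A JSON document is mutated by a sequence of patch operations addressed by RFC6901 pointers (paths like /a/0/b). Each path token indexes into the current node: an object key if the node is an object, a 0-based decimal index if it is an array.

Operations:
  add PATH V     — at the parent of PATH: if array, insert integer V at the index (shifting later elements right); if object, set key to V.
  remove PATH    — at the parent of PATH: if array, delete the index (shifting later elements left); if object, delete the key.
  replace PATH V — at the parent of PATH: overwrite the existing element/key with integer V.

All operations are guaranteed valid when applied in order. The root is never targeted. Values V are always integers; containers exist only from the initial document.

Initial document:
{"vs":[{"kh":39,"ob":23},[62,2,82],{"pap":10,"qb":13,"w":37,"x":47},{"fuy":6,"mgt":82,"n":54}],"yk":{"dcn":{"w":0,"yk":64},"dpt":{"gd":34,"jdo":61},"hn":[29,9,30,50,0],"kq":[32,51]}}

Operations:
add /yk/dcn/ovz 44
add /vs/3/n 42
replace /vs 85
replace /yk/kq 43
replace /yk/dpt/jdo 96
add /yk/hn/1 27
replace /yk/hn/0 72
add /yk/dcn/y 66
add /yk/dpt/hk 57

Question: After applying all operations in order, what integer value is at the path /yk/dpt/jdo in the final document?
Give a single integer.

Answer: 96

Derivation:
After op 1 (add /yk/dcn/ovz 44): {"vs":[{"kh":39,"ob":23},[62,2,82],{"pap":10,"qb":13,"w":37,"x":47},{"fuy":6,"mgt":82,"n":54}],"yk":{"dcn":{"ovz":44,"w":0,"yk":64},"dpt":{"gd":34,"jdo":61},"hn":[29,9,30,50,0],"kq":[32,51]}}
After op 2 (add /vs/3/n 42): {"vs":[{"kh":39,"ob":23},[62,2,82],{"pap":10,"qb":13,"w":37,"x":47},{"fuy":6,"mgt":82,"n":42}],"yk":{"dcn":{"ovz":44,"w":0,"yk":64},"dpt":{"gd":34,"jdo":61},"hn":[29,9,30,50,0],"kq":[32,51]}}
After op 3 (replace /vs 85): {"vs":85,"yk":{"dcn":{"ovz":44,"w":0,"yk":64},"dpt":{"gd":34,"jdo":61},"hn":[29,9,30,50,0],"kq":[32,51]}}
After op 4 (replace /yk/kq 43): {"vs":85,"yk":{"dcn":{"ovz":44,"w":0,"yk":64},"dpt":{"gd":34,"jdo":61},"hn":[29,9,30,50,0],"kq":43}}
After op 5 (replace /yk/dpt/jdo 96): {"vs":85,"yk":{"dcn":{"ovz":44,"w":0,"yk":64},"dpt":{"gd":34,"jdo":96},"hn":[29,9,30,50,0],"kq":43}}
After op 6 (add /yk/hn/1 27): {"vs":85,"yk":{"dcn":{"ovz":44,"w":0,"yk":64},"dpt":{"gd":34,"jdo":96},"hn":[29,27,9,30,50,0],"kq":43}}
After op 7 (replace /yk/hn/0 72): {"vs":85,"yk":{"dcn":{"ovz":44,"w":0,"yk":64},"dpt":{"gd":34,"jdo":96},"hn":[72,27,9,30,50,0],"kq":43}}
After op 8 (add /yk/dcn/y 66): {"vs":85,"yk":{"dcn":{"ovz":44,"w":0,"y":66,"yk":64},"dpt":{"gd":34,"jdo":96},"hn":[72,27,9,30,50,0],"kq":43}}
After op 9 (add /yk/dpt/hk 57): {"vs":85,"yk":{"dcn":{"ovz":44,"w":0,"y":66,"yk":64},"dpt":{"gd":34,"hk":57,"jdo":96},"hn":[72,27,9,30,50,0],"kq":43}}
Value at /yk/dpt/jdo: 96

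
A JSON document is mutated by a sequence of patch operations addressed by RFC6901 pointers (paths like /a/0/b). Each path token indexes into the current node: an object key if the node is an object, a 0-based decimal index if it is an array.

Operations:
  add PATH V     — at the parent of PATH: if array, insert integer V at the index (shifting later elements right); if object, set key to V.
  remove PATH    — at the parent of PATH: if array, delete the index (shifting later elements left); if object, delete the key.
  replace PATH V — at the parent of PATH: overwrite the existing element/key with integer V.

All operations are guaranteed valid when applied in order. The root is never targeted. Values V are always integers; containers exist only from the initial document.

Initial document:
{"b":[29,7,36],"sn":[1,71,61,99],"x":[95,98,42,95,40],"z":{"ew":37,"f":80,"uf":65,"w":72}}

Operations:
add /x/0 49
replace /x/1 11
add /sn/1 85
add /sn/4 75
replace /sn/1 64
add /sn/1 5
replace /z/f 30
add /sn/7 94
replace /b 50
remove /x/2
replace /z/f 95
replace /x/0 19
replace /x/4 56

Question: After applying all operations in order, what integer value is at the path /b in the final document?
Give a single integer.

After op 1 (add /x/0 49): {"b":[29,7,36],"sn":[1,71,61,99],"x":[49,95,98,42,95,40],"z":{"ew":37,"f":80,"uf":65,"w":72}}
After op 2 (replace /x/1 11): {"b":[29,7,36],"sn":[1,71,61,99],"x":[49,11,98,42,95,40],"z":{"ew":37,"f":80,"uf":65,"w":72}}
After op 3 (add /sn/1 85): {"b":[29,7,36],"sn":[1,85,71,61,99],"x":[49,11,98,42,95,40],"z":{"ew":37,"f":80,"uf":65,"w":72}}
After op 4 (add /sn/4 75): {"b":[29,7,36],"sn":[1,85,71,61,75,99],"x":[49,11,98,42,95,40],"z":{"ew":37,"f":80,"uf":65,"w":72}}
After op 5 (replace /sn/1 64): {"b":[29,7,36],"sn":[1,64,71,61,75,99],"x":[49,11,98,42,95,40],"z":{"ew":37,"f":80,"uf":65,"w":72}}
After op 6 (add /sn/1 5): {"b":[29,7,36],"sn":[1,5,64,71,61,75,99],"x":[49,11,98,42,95,40],"z":{"ew":37,"f":80,"uf":65,"w":72}}
After op 7 (replace /z/f 30): {"b":[29,7,36],"sn":[1,5,64,71,61,75,99],"x":[49,11,98,42,95,40],"z":{"ew":37,"f":30,"uf":65,"w":72}}
After op 8 (add /sn/7 94): {"b":[29,7,36],"sn":[1,5,64,71,61,75,99,94],"x":[49,11,98,42,95,40],"z":{"ew":37,"f":30,"uf":65,"w":72}}
After op 9 (replace /b 50): {"b":50,"sn":[1,5,64,71,61,75,99,94],"x":[49,11,98,42,95,40],"z":{"ew":37,"f":30,"uf":65,"w":72}}
After op 10 (remove /x/2): {"b":50,"sn":[1,5,64,71,61,75,99,94],"x":[49,11,42,95,40],"z":{"ew":37,"f":30,"uf":65,"w":72}}
After op 11 (replace /z/f 95): {"b":50,"sn":[1,5,64,71,61,75,99,94],"x":[49,11,42,95,40],"z":{"ew":37,"f":95,"uf":65,"w":72}}
After op 12 (replace /x/0 19): {"b":50,"sn":[1,5,64,71,61,75,99,94],"x":[19,11,42,95,40],"z":{"ew":37,"f":95,"uf":65,"w":72}}
After op 13 (replace /x/4 56): {"b":50,"sn":[1,5,64,71,61,75,99,94],"x":[19,11,42,95,56],"z":{"ew":37,"f":95,"uf":65,"w":72}}
Value at /b: 50

Answer: 50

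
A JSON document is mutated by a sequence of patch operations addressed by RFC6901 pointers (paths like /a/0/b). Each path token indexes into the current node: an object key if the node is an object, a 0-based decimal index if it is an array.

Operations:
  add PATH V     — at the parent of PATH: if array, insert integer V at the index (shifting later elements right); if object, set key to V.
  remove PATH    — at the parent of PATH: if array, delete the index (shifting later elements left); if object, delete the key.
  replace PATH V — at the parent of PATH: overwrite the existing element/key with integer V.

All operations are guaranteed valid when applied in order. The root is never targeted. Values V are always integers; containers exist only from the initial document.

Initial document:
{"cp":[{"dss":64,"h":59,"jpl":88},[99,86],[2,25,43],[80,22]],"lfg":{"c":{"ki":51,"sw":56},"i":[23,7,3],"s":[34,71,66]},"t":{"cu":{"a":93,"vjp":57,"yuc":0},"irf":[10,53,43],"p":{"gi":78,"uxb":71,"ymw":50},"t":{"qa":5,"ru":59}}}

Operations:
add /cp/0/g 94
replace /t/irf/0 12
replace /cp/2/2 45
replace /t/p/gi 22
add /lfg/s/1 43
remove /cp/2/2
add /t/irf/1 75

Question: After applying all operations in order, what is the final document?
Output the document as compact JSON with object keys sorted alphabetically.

Answer: {"cp":[{"dss":64,"g":94,"h":59,"jpl":88},[99,86],[2,25],[80,22]],"lfg":{"c":{"ki":51,"sw":56},"i":[23,7,3],"s":[34,43,71,66]},"t":{"cu":{"a":93,"vjp":57,"yuc":0},"irf":[12,75,53,43],"p":{"gi":22,"uxb":71,"ymw":50},"t":{"qa":5,"ru":59}}}

Derivation:
After op 1 (add /cp/0/g 94): {"cp":[{"dss":64,"g":94,"h":59,"jpl":88},[99,86],[2,25,43],[80,22]],"lfg":{"c":{"ki":51,"sw":56},"i":[23,7,3],"s":[34,71,66]},"t":{"cu":{"a":93,"vjp":57,"yuc":0},"irf":[10,53,43],"p":{"gi":78,"uxb":71,"ymw":50},"t":{"qa":5,"ru":59}}}
After op 2 (replace /t/irf/0 12): {"cp":[{"dss":64,"g":94,"h":59,"jpl":88},[99,86],[2,25,43],[80,22]],"lfg":{"c":{"ki":51,"sw":56},"i":[23,7,3],"s":[34,71,66]},"t":{"cu":{"a":93,"vjp":57,"yuc":0},"irf":[12,53,43],"p":{"gi":78,"uxb":71,"ymw":50},"t":{"qa":5,"ru":59}}}
After op 3 (replace /cp/2/2 45): {"cp":[{"dss":64,"g":94,"h":59,"jpl":88},[99,86],[2,25,45],[80,22]],"lfg":{"c":{"ki":51,"sw":56},"i":[23,7,3],"s":[34,71,66]},"t":{"cu":{"a":93,"vjp":57,"yuc":0},"irf":[12,53,43],"p":{"gi":78,"uxb":71,"ymw":50},"t":{"qa":5,"ru":59}}}
After op 4 (replace /t/p/gi 22): {"cp":[{"dss":64,"g":94,"h":59,"jpl":88},[99,86],[2,25,45],[80,22]],"lfg":{"c":{"ki":51,"sw":56},"i":[23,7,3],"s":[34,71,66]},"t":{"cu":{"a":93,"vjp":57,"yuc":0},"irf":[12,53,43],"p":{"gi":22,"uxb":71,"ymw":50},"t":{"qa":5,"ru":59}}}
After op 5 (add /lfg/s/1 43): {"cp":[{"dss":64,"g":94,"h":59,"jpl":88},[99,86],[2,25,45],[80,22]],"lfg":{"c":{"ki":51,"sw":56},"i":[23,7,3],"s":[34,43,71,66]},"t":{"cu":{"a":93,"vjp":57,"yuc":0},"irf":[12,53,43],"p":{"gi":22,"uxb":71,"ymw":50},"t":{"qa":5,"ru":59}}}
After op 6 (remove /cp/2/2): {"cp":[{"dss":64,"g":94,"h":59,"jpl":88},[99,86],[2,25],[80,22]],"lfg":{"c":{"ki":51,"sw":56},"i":[23,7,3],"s":[34,43,71,66]},"t":{"cu":{"a":93,"vjp":57,"yuc":0},"irf":[12,53,43],"p":{"gi":22,"uxb":71,"ymw":50},"t":{"qa":5,"ru":59}}}
After op 7 (add /t/irf/1 75): {"cp":[{"dss":64,"g":94,"h":59,"jpl":88},[99,86],[2,25],[80,22]],"lfg":{"c":{"ki":51,"sw":56},"i":[23,7,3],"s":[34,43,71,66]},"t":{"cu":{"a":93,"vjp":57,"yuc":0},"irf":[12,75,53,43],"p":{"gi":22,"uxb":71,"ymw":50},"t":{"qa":5,"ru":59}}}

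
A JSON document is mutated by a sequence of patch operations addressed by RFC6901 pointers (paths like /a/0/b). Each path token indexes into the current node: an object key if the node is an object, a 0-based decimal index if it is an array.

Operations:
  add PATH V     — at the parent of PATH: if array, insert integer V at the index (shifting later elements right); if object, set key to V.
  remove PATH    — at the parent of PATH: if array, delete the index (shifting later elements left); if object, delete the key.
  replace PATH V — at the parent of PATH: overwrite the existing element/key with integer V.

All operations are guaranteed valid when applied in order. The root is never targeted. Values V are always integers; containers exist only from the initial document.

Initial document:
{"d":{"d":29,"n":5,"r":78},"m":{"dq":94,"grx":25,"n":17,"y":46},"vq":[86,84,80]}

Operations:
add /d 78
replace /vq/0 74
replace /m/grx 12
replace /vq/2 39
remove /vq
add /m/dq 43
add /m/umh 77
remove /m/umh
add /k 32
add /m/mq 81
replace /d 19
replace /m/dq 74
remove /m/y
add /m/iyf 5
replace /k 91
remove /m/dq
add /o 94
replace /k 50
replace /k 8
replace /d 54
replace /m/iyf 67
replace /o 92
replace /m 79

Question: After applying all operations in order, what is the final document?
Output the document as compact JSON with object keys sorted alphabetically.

Answer: {"d":54,"k":8,"m":79,"o":92}

Derivation:
After op 1 (add /d 78): {"d":78,"m":{"dq":94,"grx":25,"n":17,"y":46},"vq":[86,84,80]}
After op 2 (replace /vq/0 74): {"d":78,"m":{"dq":94,"grx":25,"n":17,"y":46},"vq":[74,84,80]}
After op 3 (replace /m/grx 12): {"d":78,"m":{"dq":94,"grx":12,"n":17,"y":46},"vq":[74,84,80]}
After op 4 (replace /vq/2 39): {"d":78,"m":{"dq":94,"grx":12,"n":17,"y":46},"vq":[74,84,39]}
After op 5 (remove /vq): {"d":78,"m":{"dq":94,"grx":12,"n":17,"y":46}}
After op 6 (add /m/dq 43): {"d":78,"m":{"dq":43,"grx":12,"n":17,"y":46}}
After op 7 (add /m/umh 77): {"d":78,"m":{"dq":43,"grx":12,"n":17,"umh":77,"y":46}}
After op 8 (remove /m/umh): {"d":78,"m":{"dq":43,"grx":12,"n":17,"y":46}}
After op 9 (add /k 32): {"d":78,"k":32,"m":{"dq":43,"grx":12,"n":17,"y":46}}
After op 10 (add /m/mq 81): {"d":78,"k":32,"m":{"dq":43,"grx":12,"mq":81,"n":17,"y":46}}
After op 11 (replace /d 19): {"d":19,"k":32,"m":{"dq":43,"grx":12,"mq":81,"n":17,"y":46}}
After op 12 (replace /m/dq 74): {"d":19,"k":32,"m":{"dq":74,"grx":12,"mq":81,"n":17,"y":46}}
After op 13 (remove /m/y): {"d":19,"k":32,"m":{"dq":74,"grx":12,"mq":81,"n":17}}
After op 14 (add /m/iyf 5): {"d":19,"k":32,"m":{"dq":74,"grx":12,"iyf":5,"mq":81,"n":17}}
After op 15 (replace /k 91): {"d":19,"k":91,"m":{"dq":74,"grx":12,"iyf":5,"mq":81,"n":17}}
After op 16 (remove /m/dq): {"d":19,"k":91,"m":{"grx":12,"iyf":5,"mq":81,"n":17}}
After op 17 (add /o 94): {"d":19,"k":91,"m":{"grx":12,"iyf":5,"mq":81,"n":17},"o":94}
After op 18 (replace /k 50): {"d":19,"k":50,"m":{"grx":12,"iyf":5,"mq":81,"n":17},"o":94}
After op 19 (replace /k 8): {"d":19,"k":8,"m":{"grx":12,"iyf":5,"mq":81,"n":17},"o":94}
After op 20 (replace /d 54): {"d":54,"k":8,"m":{"grx":12,"iyf":5,"mq":81,"n":17},"o":94}
After op 21 (replace /m/iyf 67): {"d":54,"k":8,"m":{"grx":12,"iyf":67,"mq":81,"n":17},"o":94}
After op 22 (replace /o 92): {"d":54,"k":8,"m":{"grx":12,"iyf":67,"mq":81,"n":17},"o":92}
After op 23 (replace /m 79): {"d":54,"k":8,"m":79,"o":92}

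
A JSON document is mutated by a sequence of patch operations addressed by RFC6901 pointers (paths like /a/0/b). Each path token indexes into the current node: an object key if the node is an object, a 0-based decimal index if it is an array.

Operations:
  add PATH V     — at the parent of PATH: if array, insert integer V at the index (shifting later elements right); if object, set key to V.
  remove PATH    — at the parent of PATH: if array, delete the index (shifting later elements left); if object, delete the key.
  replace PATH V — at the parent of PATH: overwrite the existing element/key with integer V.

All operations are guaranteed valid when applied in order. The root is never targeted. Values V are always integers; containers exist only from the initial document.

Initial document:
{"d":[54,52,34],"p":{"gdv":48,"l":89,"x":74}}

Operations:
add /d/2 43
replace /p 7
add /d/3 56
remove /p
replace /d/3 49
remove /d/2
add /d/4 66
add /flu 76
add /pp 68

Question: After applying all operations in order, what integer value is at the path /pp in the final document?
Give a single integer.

Answer: 68

Derivation:
After op 1 (add /d/2 43): {"d":[54,52,43,34],"p":{"gdv":48,"l":89,"x":74}}
After op 2 (replace /p 7): {"d":[54,52,43,34],"p":7}
After op 3 (add /d/3 56): {"d":[54,52,43,56,34],"p":7}
After op 4 (remove /p): {"d":[54,52,43,56,34]}
After op 5 (replace /d/3 49): {"d":[54,52,43,49,34]}
After op 6 (remove /d/2): {"d":[54,52,49,34]}
After op 7 (add /d/4 66): {"d":[54,52,49,34,66]}
After op 8 (add /flu 76): {"d":[54,52,49,34,66],"flu":76}
After op 9 (add /pp 68): {"d":[54,52,49,34,66],"flu":76,"pp":68}
Value at /pp: 68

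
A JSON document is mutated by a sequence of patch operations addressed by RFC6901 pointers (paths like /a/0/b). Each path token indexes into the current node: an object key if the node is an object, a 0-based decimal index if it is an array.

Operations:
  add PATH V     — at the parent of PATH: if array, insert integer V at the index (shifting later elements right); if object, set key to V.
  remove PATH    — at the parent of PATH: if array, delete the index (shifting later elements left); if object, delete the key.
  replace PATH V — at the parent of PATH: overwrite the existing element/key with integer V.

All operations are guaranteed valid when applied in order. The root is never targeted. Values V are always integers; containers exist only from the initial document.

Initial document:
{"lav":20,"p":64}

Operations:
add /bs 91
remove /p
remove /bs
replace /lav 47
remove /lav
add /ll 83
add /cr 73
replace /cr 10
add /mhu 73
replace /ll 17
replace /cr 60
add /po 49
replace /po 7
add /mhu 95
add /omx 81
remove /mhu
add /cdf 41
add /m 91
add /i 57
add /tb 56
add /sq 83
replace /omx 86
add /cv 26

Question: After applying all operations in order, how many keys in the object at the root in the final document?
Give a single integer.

After op 1 (add /bs 91): {"bs":91,"lav":20,"p":64}
After op 2 (remove /p): {"bs":91,"lav":20}
After op 3 (remove /bs): {"lav":20}
After op 4 (replace /lav 47): {"lav":47}
After op 5 (remove /lav): {}
After op 6 (add /ll 83): {"ll":83}
After op 7 (add /cr 73): {"cr":73,"ll":83}
After op 8 (replace /cr 10): {"cr":10,"ll":83}
After op 9 (add /mhu 73): {"cr":10,"ll":83,"mhu":73}
After op 10 (replace /ll 17): {"cr":10,"ll":17,"mhu":73}
After op 11 (replace /cr 60): {"cr":60,"ll":17,"mhu":73}
After op 12 (add /po 49): {"cr":60,"ll":17,"mhu":73,"po":49}
After op 13 (replace /po 7): {"cr":60,"ll":17,"mhu":73,"po":7}
After op 14 (add /mhu 95): {"cr":60,"ll":17,"mhu":95,"po":7}
After op 15 (add /omx 81): {"cr":60,"ll":17,"mhu":95,"omx":81,"po":7}
After op 16 (remove /mhu): {"cr":60,"ll":17,"omx":81,"po":7}
After op 17 (add /cdf 41): {"cdf":41,"cr":60,"ll":17,"omx":81,"po":7}
After op 18 (add /m 91): {"cdf":41,"cr":60,"ll":17,"m":91,"omx":81,"po":7}
After op 19 (add /i 57): {"cdf":41,"cr":60,"i":57,"ll":17,"m":91,"omx":81,"po":7}
After op 20 (add /tb 56): {"cdf":41,"cr":60,"i":57,"ll":17,"m":91,"omx":81,"po":7,"tb":56}
After op 21 (add /sq 83): {"cdf":41,"cr":60,"i":57,"ll":17,"m":91,"omx":81,"po":7,"sq":83,"tb":56}
After op 22 (replace /omx 86): {"cdf":41,"cr":60,"i":57,"ll":17,"m":91,"omx":86,"po":7,"sq":83,"tb":56}
After op 23 (add /cv 26): {"cdf":41,"cr":60,"cv":26,"i":57,"ll":17,"m":91,"omx":86,"po":7,"sq":83,"tb":56}
Size at the root: 10

Answer: 10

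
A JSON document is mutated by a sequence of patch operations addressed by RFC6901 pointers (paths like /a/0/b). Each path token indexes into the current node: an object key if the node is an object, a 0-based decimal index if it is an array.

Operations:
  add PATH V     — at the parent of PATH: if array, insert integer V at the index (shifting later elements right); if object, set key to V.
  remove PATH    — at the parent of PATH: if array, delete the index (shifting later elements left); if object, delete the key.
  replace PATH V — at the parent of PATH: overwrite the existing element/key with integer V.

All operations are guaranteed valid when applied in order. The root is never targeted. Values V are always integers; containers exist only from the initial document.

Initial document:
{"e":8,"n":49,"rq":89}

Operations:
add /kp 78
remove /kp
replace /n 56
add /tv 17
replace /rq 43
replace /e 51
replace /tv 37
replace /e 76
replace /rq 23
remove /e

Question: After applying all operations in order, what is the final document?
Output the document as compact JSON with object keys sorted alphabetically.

Answer: {"n":56,"rq":23,"tv":37}

Derivation:
After op 1 (add /kp 78): {"e":8,"kp":78,"n":49,"rq":89}
After op 2 (remove /kp): {"e":8,"n":49,"rq":89}
After op 3 (replace /n 56): {"e":8,"n":56,"rq":89}
After op 4 (add /tv 17): {"e":8,"n":56,"rq":89,"tv":17}
After op 5 (replace /rq 43): {"e":8,"n":56,"rq":43,"tv":17}
After op 6 (replace /e 51): {"e":51,"n":56,"rq":43,"tv":17}
After op 7 (replace /tv 37): {"e":51,"n":56,"rq":43,"tv":37}
After op 8 (replace /e 76): {"e":76,"n":56,"rq":43,"tv":37}
After op 9 (replace /rq 23): {"e":76,"n":56,"rq":23,"tv":37}
After op 10 (remove /e): {"n":56,"rq":23,"tv":37}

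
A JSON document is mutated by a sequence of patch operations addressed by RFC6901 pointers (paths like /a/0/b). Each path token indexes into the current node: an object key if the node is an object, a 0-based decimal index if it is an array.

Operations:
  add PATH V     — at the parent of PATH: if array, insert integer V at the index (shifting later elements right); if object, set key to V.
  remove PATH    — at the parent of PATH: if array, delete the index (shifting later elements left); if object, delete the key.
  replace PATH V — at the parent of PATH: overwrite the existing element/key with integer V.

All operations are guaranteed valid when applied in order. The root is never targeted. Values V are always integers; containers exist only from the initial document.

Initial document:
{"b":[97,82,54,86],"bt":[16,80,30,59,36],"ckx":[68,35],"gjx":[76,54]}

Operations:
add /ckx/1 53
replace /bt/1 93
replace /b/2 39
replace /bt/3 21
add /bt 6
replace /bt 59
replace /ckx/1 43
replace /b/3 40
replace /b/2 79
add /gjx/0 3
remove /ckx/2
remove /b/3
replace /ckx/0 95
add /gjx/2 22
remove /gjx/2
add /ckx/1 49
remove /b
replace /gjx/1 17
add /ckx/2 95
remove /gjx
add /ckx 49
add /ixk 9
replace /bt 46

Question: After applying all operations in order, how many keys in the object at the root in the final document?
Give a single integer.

Answer: 3

Derivation:
After op 1 (add /ckx/1 53): {"b":[97,82,54,86],"bt":[16,80,30,59,36],"ckx":[68,53,35],"gjx":[76,54]}
After op 2 (replace /bt/1 93): {"b":[97,82,54,86],"bt":[16,93,30,59,36],"ckx":[68,53,35],"gjx":[76,54]}
After op 3 (replace /b/2 39): {"b":[97,82,39,86],"bt":[16,93,30,59,36],"ckx":[68,53,35],"gjx":[76,54]}
After op 4 (replace /bt/3 21): {"b":[97,82,39,86],"bt":[16,93,30,21,36],"ckx":[68,53,35],"gjx":[76,54]}
After op 5 (add /bt 6): {"b":[97,82,39,86],"bt":6,"ckx":[68,53,35],"gjx":[76,54]}
After op 6 (replace /bt 59): {"b":[97,82,39,86],"bt":59,"ckx":[68,53,35],"gjx":[76,54]}
After op 7 (replace /ckx/1 43): {"b":[97,82,39,86],"bt":59,"ckx":[68,43,35],"gjx":[76,54]}
After op 8 (replace /b/3 40): {"b":[97,82,39,40],"bt":59,"ckx":[68,43,35],"gjx":[76,54]}
After op 9 (replace /b/2 79): {"b":[97,82,79,40],"bt":59,"ckx":[68,43,35],"gjx":[76,54]}
After op 10 (add /gjx/0 3): {"b":[97,82,79,40],"bt":59,"ckx":[68,43,35],"gjx":[3,76,54]}
After op 11 (remove /ckx/2): {"b":[97,82,79,40],"bt":59,"ckx":[68,43],"gjx":[3,76,54]}
After op 12 (remove /b/3): {"b":[97,82,79],"bt":59,"ckx":[68,43],"gjx":[3,76,54]}
After op 13 (replace /ckx/0 95): {"b":[97,82,79],"bt":59,"ckx":[95,43],"gjx":[3,76,54]}
After op 14 (add /gjx/2 22): {"b":[97,82,79],"bt":59,"ckx":[95,43],"gjx":[3,76,22,54]}
After op 15 (remove /gjx/2): {"b":[97,82,79],"bt":59,"ckx":[95,43],"gjx":[3,76,54]}
After op 16 (add /ckx/1 49): {"b":[97,82,79],"bt":59,"ckx":[95,49,43],"gjx":[3,76,54]}
After op 17 (remove /b): {"bt":59,"ckx":[95,49,43],"gjx":[3,76,54]}
After op 18 (replace /gjx/1 17): {"bt":59,"ckx":[95,49,43],"gjx":[3,17,54]}
After op 19 (add /ckx/2 95): {"bt":59,"ckx":[95,49,95,43],"gjx":[3,17,54]}
After op 20 (remove /gjx): {"bt":59,"ckx":[95,49,95,43]}
After op 21 (add /ckx 49): {"bt":59,"ckx":49}
After op 22 (add /ixk 9): {"bt":59,"ckx":49,"ixk":9}
After op 23 (replace /bt 46): {"bt":46,"ckx":49,"ixk":9}
Size at the root: 3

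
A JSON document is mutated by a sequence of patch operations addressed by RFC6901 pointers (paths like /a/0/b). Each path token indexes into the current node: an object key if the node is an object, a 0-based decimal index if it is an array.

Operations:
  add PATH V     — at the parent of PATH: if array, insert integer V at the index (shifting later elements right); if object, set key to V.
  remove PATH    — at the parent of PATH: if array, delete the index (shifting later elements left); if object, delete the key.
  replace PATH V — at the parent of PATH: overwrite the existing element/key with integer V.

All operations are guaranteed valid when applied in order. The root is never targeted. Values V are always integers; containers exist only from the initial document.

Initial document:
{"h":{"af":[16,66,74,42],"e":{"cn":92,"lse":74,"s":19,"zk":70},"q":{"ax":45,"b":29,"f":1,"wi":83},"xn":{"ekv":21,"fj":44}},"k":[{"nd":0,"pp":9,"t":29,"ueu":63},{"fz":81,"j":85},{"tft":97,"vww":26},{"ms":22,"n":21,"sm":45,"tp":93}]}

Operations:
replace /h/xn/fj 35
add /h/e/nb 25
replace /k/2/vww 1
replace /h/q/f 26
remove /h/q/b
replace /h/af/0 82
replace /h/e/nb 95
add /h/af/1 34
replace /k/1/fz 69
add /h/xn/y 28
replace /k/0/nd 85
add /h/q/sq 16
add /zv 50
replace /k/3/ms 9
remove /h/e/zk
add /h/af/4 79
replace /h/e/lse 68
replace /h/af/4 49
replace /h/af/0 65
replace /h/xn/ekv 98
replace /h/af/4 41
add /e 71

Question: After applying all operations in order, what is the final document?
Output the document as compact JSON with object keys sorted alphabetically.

After op 1 (replace /h/xn/fj 35): {"h":{"af":[16,66,74,42],"e":{"cn":92,"lse":74,"s":19,"zk":70},"q":{"ax":45,"b":29,"f":1,"wi":83},"xn":{"ekv":21,"fj":35}},"k":[{"nd":0,"pp":9,"t":29,"ueu":63},{"fz":81,"j":85},{"tft":97,"vww":26},{"ms":22,"n":21,"sm":45,"tp":93}]}
After op 2 (add /h/e/nb 25): {"h":{"af":[16,66,74,42],"e":{"cn":92,"lse":74,"nb":25,"s":19,"zk":70},"q":{"ax":45,"b":29,"f":1,"wi":83},"xn":{"ekv":21,"fj":35}},"k":[{"nd":0,"pp":9,"t":29,"ueu":63},{"fz":81,"j":85},{"tft":97,"vww":26},{"ms":22,"n":21,"sm":45,"tp":93}]}
After op 3 (replace /k/2/vww 1): {"h":{"af":[16,66,74,42],"e":{"cn":92,"lse":74,"nb":25,"s":19,"zk":70},"q":{"ax":45,"b":29,"f":1,"wi":83},"xn":{"ekv":21,"fj":35}},"k":[{"nd":0,"pp":9,"t":29,"ueu":63},{"fz":81,"j":85},{"tft":97,"vww":1},{"ms":22,"n":21,"sm":45,"tp":93}]}
After op 4 (replace /h/q/f 26): {"h":{"af":[16,66,74,42],"e":{"cn":92,"lse":74,"nb":25,"s":19,"zk":70},"q":{"ax":45,"b":29,"f":26,"wi":83},"xn":{"ekv":21,"fj":35}},"k":[{"nd":0,"pp":9,"t":29,"ueu":63},{"fz":81,"j":85},{"tft":97,"vww":1},{"ms":22,"n":21,"sm":45,"tp":93}]}
After op 5 (remove /h/q/b): {"h":{"af":[16,66,74,42],"e":{"cn":92,"lse":74,"nb":25,"s":19,"zk":70},"q":{"ax":45,"f":26,"wi":83},"xn":{"ekv":21,"fj":35}},"k":[{"nd":0,"pp":9,"t":29,"ueu":63},{"fz":81,"j":85},{"tft":97,"vww":1},{"ms":22,"n":21,"sm":45,"tp":93}]}
After op 6 (replace /h/af/0 82): {"h":{"af":[82,66,74,42],"e":{"cn":92,"lse":74,"nb":25,"s":19,"zk":70},"q":{"ax":45,"f":26,"wi":83},"xn":{"ekv":21,"fj":35}},"k":[{"nd":0,"pp":9,"t":29,"ueu":63},{"fz":81,"j":85},{"tft":97,"vww":1},{"ms":22,"n":21,"sm":45,"tp":93}]}
After op 7 (replace /h/e/nb 95): {"h":{"af":[82,66,74,42],"e":{"cn":92,"lse":74,"nb":95,"s":19,"zk":70},"q":{"ax":45,"f":26,"wi":83},"xn":{"ekv":21,"fj":35}},"k":[{"nd":0,"pp":9,"t":29,"ueu":63},{"fz":81,"j":85},{"tft":97,"vww":1},{"ms":22,"n":21,"sm":45,"tp":93}]}
After op 8 (add /h/af/1 34): {"h":{"af":[82,34,66,74,42],"e":{"cn":92,"lse":74,"nb":95,"s":19,"zk":70},"q":{"ax":45,"f":26,"wi":83},"xn":{"ekv":21,"fj":35}},"k":[{"nd":0,"pp":9,"t":29,"ueu":63},{"fz":81,"j":85},{"tft":97,"vww":1},{"ms":22,"n":21,"sm":45,"tp":93}]}
After op 9 (replace /k/1/fz 69): {"h":{"af":[82,34,66,74,42],"e":{"cn":92,"lse":74,"nb":95,"s":19,"zk":70},"q":{"ax":45,"f":26,"wi":83},"xn":{"ekv":21,"fj":35}},"k":[{"nd":0,"pp":9,"t":29,"ueu":63},{"fz":69,"j":85},{"tft":97,"vww":1},{"ms":22,"n":21,"sm":45,"tp":93}]}
After op 10 (add /h/xn/y 28): {"h":{"af":[82,34,66,74,42],"e":{"cn":92,"lse":74,"nb":95,"s":19,"zk":70},"q":{"ax":45,"f":26,"wi":83},"xn":{"ekv":21,"fj":35,"y":28}},"k":[{"nd":0,"pp":9,"t":29,"ueu":63},{"fz":69,"j":85},{"tft":97,"vww":1},{"ms":22,"n":21,"sm":45,"tp":93}]}
After op 11 (replace /k/0/nd 85): {"h":{"af":[82,34,66,74,42],"e":{"cn":92,"lse":74,"nb":95,"s":19,"zk":70},"q":{"ax":45,"f":26,"wi":83},"xn":{"ekv":21,"fj":35,"y":28}},"k":[{"nd":85,"pp":9,"t":29,"ueu":63},{"fz":69,"j":85},{"tft":97,"vww":1},{"ms":22,"n":21,"sm":45,"tp":93}]}
After op 12 (add /h/q/sq 16): {"h":{"af":[82,34,66,74,42],"e":{"cn":92,"lse":74,"nb":95,"s":19,"zk":70},"q":{"ax":45,"f":26,"sq":16,"wi":83},"xn":{"ekv":21,"fj":35,"y":28}},"k":[{"nd":85,"pp":9,"t":29,"ueu":63},{"fz":69,"j":85},{"tft":97,"vww":1},{"ms":22,"n":21,"sm":45,"tp":93}]}
After op 13 (add /zv 50): {"h":{"af":[82,34,66,74,42],"e":{"cn":92,"lse":74,"nb":95,"s":19,"zk":70},"q":{"ax":45,"f":26,"sq":16,"wi":83},"xn":{"ekv":21,"fj":35,"y":28}},"k":[{"nd":85,"pp":9,"t":29,"ueu":63},{"fz":69,"j":85},{"tft":97,"vww":1},{"ms":22,"n":21,"sm":45,"tp":93}],"zv":50}
After op 14 (replace /k/3/ms 9): {"h":{"af":[82,34,66,74,42],"e":{"cn":92,"lse":74,"nb":95,"s":19,"zk":70},"q":{"ax":45,"f":26,"sq":16,"wi":83},"xn":{"ekv":21,"fj":35,"y":28}},"k":[{"nd":85,"pp":9,"t":29,"ueu":63},{"fz":69,"j":85},{"tft":97,"vww":1},{"ms":9,"n":21,"sm":45,"tp":93}],"zv":50}
After op 15 (remove /h/e/zk): {"h":{"af":[82,34,66,74,42],"e":{"cn":92,"lse":74,"nb":95,"s":19},"q":{"ax":45,"f":26,"sq":16,"wi":83},"xn":{"ekv":21,"fj":35,"y":28}},"k":[{"nd":85,"pp":9,"t":29,"ueu":63},{"fz":69,"j":85},{"tft":97,"vww":1},{"ms":9,"n":21,"sm":45,"tp":93}],"zv":50}
After op 16 (add /h/af/4 79): {"h":{"af":[82,34,66,74,79,42],"e":{"cn":92,"lse":74,"nb":95,"s":19},"q":{"ax":45,"f":26,"sq":16,"wi":83},"xn":{"ekv":21,"fj":35,"y":28}},"k":[{"nd":85,"pp":9,"t":29,"ueu":63},{"fz":69,"j":85},{"tft":97,"vww":1},{"ms":9,"n":21,"sm":45,"tp":93}],"zv":50}
After op 17 (replace /h/e/lse 68): {"h":{"af":[82,34,66,74,79,42],"e":{"cn":92,"lse":68,"nb":95,"s":19},"q":{"ax":45,"f":26,"sq":16,"wi":83},"xn":{"ekv":21,"fj":35,"y":28}},"k":[{"nd":85,"pp":9,"t":29,"ueu":63},{"fz":69,"j":85},{"tft":97,"vww":1},{"ms":9,"n":21,"sm":45,"tp":93}],"zv":50}
After op 18 (replace /h/af/4 49): {"h":{"af":[82,34,66,74,49,42],"e":{"cn":92,"lse":68,"nb":95,"s":19},"q":{"ax":45,"f":26,"sq":16,"wi":83},"xn":{"ekv":21,"fj":35,"y":28}},"k":[{"nd":85,"pp":9,"t":29,"ueu":63},{"fz":69,"j":85},{"tft":97,"vww":1},{"ms":9,"n":21,"sm":45,"tp":93}],"zv":50}
After op 19 (replace /h/af/0 65): {"h":{"af":[65,34,66,74,49,42],"e":{"cn":92,"lse":68,"nb":95,"s":19},"q":{"ax":45,"f":26,"sq":16,"wi":83},"xn":{"ekv":21,"fj":35,"y":28}},"k":[{"nd":85,"pp":9,"t":29,"ueu":63},{"fz":69,"j":85},{"tft":97,"vww":1},{"ms":9,"n":21,"sm":45,"tp":93}],"zv":50}
After op 20 (replace /h/xn/ekv 98): {"h":{"af":[65,34,66,74,49,42],"e":{"cn":92,"lse":68,"nb":95,"s":19},"q":{"ax":45,"f":26,"sq":16,"wi":83},"xn":{"ekv":98,"fj":35,"y":28}},"k":[{"nd":85,"pp":9,"t":29,"ueu":63},{"fz":69,"j":85},{"tft":97,"vww":1},{"ms":9,"n":21,"sm":45,"tp":93}],"zv":50}
After op 21 (replace /h/af/4 41): {"h":{"af":[65,34,66,74,41,42],"e":{"cn":92,"lse":68,"nb":95,"s":19},"q":{"ax":45,"f":26,"sq":16,"wi":83},"xn":{"ekv":98,"fj":35,"y":28}},"k":[{"nd":85,"pp":9,"t":29,"ueu":63},{"fz":69,"j":85},{"tft":97,"vww":1},{"ms":9,"n":21,"sm":45,"tp":93}],"zv":50}
After op 22 (add /e 71): {"e":71,"h":{"af":[65,34,66,74,41,42],"e":{"cn":92,"lse":68,"nb":95,"s":19},"q":{"ax":45,"f":26,"sq":16,"wi":83},"xn":{"ekv":98,"fj":35,"y":28}},"k":[{"nd":85,"pp":9,"t":29,"ueu":63},{"fz":69,"j":85},{"tft":97,"vww":1},{"ms":9,"n":21,"sm":45,"tp":93}],"zv":50}

Answer: {"e":71,"h":{"af":[65,34,66,74,41,42],"e":{"cn":92,"lse":68,"nb":95,"s":19},"q":{"ax":45,"f":26,"sq":16,"wi":83},"xn":{"ekv":98,"fj":35,"y":28}},"k":[{"nd":85,"pp":9,"t":29,"ueu":63},{"fz":69,"j":85},{"tft":97,"vww":1},{"ms":9,"n":21,"sm":45,"tp":93}],"zv":50}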